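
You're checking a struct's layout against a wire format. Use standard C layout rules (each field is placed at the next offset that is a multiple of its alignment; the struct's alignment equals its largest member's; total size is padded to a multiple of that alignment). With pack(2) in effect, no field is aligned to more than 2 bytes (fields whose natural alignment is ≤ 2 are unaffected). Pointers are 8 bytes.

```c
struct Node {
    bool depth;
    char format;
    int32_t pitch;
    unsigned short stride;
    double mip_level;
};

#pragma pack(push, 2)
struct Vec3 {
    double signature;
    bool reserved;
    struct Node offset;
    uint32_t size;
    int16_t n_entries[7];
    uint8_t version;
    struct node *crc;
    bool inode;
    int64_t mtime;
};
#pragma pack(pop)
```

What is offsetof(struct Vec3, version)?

Node: depth at 0 (size 1, align 1) → ends 1; format at 1 (size 1, align 1) → ends 2; pad 2 to align 4 for pitch; pitch at 4 (size 4, align 4) → ends 8; stride at 8 (size 2, align 2) → ends 10; pad 6 to align 8 for mip_level; mip_level at 16 (size 8, align 8) → ends 24; total 24 bytes, alignment 8
signature at 0 (size 8, align 2) → ends 8
reserved at 8 (size 1, align 1) → ends 9
pad 1 to align 2 for offset
offset at 10 (size 24, align 2) → ends 34
size at 34 (size 4, align 2) → ends 38
n_entries at 38 (size 14, align 2) → ends 52
version at 52 (size 1, align 1) → ends 53

52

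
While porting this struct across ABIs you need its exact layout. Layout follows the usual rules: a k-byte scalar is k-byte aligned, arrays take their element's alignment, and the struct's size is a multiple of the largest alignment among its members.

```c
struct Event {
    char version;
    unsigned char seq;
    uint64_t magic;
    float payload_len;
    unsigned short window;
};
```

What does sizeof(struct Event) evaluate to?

0..1  version  (1B, 1-aligned)
1..2  seq  (1B, 1-aligned)
2..8  -- padding (6B)
8..16  magic  (8B, 8-aligned)
16..20  payload_len  (4B, 4-aligned)
20..22  window  (2B, 2-aligned)
22..24  -- tail padding (2B)
sizeof = 24, alignof = 8

24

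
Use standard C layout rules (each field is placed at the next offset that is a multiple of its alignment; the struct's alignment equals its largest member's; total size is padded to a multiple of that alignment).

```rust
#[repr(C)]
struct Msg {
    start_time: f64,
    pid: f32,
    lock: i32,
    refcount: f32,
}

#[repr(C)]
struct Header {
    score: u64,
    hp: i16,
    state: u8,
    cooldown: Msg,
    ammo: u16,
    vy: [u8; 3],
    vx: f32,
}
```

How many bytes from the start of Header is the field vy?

42

Msg: @0: start_time [8B, align 8] → 8; @8: pid [4B, align 4] → 12; @12: lock [4B, align 4] → 16; @16: refcount [4B, align 4] → 20; +4 tail pad (align 8); size 24, align 8
@0: score [8B, align 8] → 8
@8: hp [2B, align 2] → 10
@10: state [1B, align 1] → 11
+5 pad (align 8)
@16: cooldown [24B, align 8] → 40
@40: ammo [2B, align 2] → 42
@42: vy [3B, align 1] → 45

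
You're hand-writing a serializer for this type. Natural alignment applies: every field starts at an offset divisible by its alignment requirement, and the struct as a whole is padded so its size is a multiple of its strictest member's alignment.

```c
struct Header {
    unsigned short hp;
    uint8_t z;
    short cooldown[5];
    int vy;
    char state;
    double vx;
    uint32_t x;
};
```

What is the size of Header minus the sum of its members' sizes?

10

0..2  hp  (2B, 2-aligned)
2..3  z  (1B, 1-aligned)
3..4  -- padding (1B)
4..14  cooldown  (10B, 2-aligned)
14..16  -- padding (2B)
16..20  vy  (4B, 4-aligned)
20..21  state  (1B, 1-aligned)
21..24  -- padding (3B)
24..32  vx  (8B, 8-aligned)
32..36  x  (4B, 4-aligned)
36..40  -- tail padding (4B)
sizeof = 40, alignof = 8
data bytes 30, size 40 → padding 10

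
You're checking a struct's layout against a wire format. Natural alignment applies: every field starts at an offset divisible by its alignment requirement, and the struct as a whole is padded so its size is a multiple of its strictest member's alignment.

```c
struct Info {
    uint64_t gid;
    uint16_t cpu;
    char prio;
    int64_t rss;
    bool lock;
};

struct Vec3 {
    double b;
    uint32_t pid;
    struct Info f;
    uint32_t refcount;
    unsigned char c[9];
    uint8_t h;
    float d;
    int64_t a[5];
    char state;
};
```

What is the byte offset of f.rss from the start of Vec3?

32

Info: @0: gid [8B, align 8] → 8; @8: cpu [2B, align 2] → 10; @10: prio [1B, align 1] → 11; +5 pad (align 8); @16: rss [8B, align 8] → 24; @24: lock [1B, align 1] → 25; +7 tail pad (align 8); size 32, align 8
@0: b [8B, align 8] → 8
@8: pid [4B, align 4] → 12
+4 pad (align 8)
@16: f [32B, align 8] → 48
within Info: rss at 16
16 + 16 = 32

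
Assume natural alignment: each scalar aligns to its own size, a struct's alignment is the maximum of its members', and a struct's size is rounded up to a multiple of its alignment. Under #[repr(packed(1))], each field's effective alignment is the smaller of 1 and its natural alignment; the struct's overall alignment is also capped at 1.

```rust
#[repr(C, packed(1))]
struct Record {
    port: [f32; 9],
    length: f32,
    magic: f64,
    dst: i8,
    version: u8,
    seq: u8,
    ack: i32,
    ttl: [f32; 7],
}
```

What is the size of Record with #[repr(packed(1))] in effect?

0..36  port  (36B, 1-aligned)
36..40  length  (4B, 1-aligned)
40..48  magic  (8B, 1-aligned)
48..49  dst  (1B, 1-aligned)
49..50  version  (1B, 1-aligned)
50..51  seq  (1B, 1-aligned)
51..55  ack  (4B, 1-aligned)
55..83  ttl  (28B, 1-aligned)
sizeof = 83, alignof = 1

83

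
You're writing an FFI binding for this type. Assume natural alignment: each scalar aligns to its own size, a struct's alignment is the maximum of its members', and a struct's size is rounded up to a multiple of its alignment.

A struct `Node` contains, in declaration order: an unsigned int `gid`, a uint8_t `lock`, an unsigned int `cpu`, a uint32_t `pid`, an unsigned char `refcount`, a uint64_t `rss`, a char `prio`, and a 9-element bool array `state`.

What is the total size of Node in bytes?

48

gid at 0 (size 4, align 4) → ends 4
lock at 4 (size 1, align 1) → ends 5
pad 3 to align 4 for cpu
cpu at 8 (size 4, align 4) → ends 12
pid at 12 (size 4, align 4) → ends 16
refcount at 16 (size 1, align 1) → ends 17
pad 7 to align 8 for rss
rss at 24 (size 8, align 8) → ends 32
prio at 32 (size 1, align 1) → ends 33
state at 33 (size 9, align 1) → ends 42
tail pad 6 to reach multiple of 8
total 48 bytes, alignment 8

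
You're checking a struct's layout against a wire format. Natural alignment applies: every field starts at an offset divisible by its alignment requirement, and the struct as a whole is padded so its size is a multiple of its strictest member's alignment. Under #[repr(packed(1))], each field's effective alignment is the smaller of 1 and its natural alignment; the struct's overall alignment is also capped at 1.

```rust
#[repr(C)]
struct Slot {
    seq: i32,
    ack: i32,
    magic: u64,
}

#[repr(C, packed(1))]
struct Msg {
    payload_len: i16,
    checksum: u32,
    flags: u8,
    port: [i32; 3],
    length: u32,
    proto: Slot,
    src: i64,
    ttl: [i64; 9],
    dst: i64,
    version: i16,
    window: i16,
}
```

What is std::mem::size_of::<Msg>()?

131

Slot: @0: seq [4B, align 4] → 4; @4: ack [4B, align 4] → 8; @8: magic [8B, align 8] → 16; size 16, align 8
@0: payload_len [2B, align 1] → 2
@2: checksum [4B, align 1] → 6
@6: flags [1B, align 1] → 7
@7: port [12B, align 1] → 19
@19: length [4B, align 1] → 23
@23: proto [16B, align 1] → 39
@39: src [8B, align 1] → 47
@47: ttl [72B, align 1] → 119
@119: dst [8B, align 1] → 127
@127: version [2B, align 1] → 129
@129: window [2B, align 1] → 131
size 131, align 1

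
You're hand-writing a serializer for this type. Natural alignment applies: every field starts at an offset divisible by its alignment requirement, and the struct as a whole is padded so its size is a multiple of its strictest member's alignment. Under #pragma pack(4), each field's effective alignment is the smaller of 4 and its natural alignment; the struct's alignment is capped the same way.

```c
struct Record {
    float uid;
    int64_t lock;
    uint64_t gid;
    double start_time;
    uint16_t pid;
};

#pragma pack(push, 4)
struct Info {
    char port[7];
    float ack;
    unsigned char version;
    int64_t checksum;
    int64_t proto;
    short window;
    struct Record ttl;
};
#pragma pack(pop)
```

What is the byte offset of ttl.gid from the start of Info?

52

Record: 0..4  uid  (4B, 4-aligned); 4..8  -- padding (4B); 8..16  lock  (8B, 8-aligned); 16..24  gid  (8B, 8-aligned); 24..32  start_time  (8B, 8-aligned); 32..34  pid  (2B, 2-aligned); 34..40  -- tail padding (6B); sizeof = 40, alignof = 8
0..7  port  (7B, 1-aligned)
7..8  -- padding (1B)
8..12  ack  (4B, 4-aligned)
12..13  version  (1B, 1-aligned)
13..16  -- padding (3B)
16..24  checksum  (8B, 4-aligned)
24..32  proto  (8B, 4-aligned)
32..34  window  (2B, 2-aligned)
34..36  -- padding (2B)
36..76  ttl  (40B, 4-aligned)
within Record: gid at 16
36 + 16 = 52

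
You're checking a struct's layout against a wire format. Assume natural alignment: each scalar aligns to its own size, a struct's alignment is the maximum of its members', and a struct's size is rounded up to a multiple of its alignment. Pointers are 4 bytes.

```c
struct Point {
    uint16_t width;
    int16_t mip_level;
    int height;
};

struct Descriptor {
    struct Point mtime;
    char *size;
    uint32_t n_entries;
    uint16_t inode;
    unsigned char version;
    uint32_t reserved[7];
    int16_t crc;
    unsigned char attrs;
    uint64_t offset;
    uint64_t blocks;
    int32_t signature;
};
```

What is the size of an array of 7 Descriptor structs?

560

Point: width at 0 (size 2, align 2) → ends 2; mip_level at 2 (size 2, align 2) → ends 4; height at 4 (size 4, align 4) → ends 8; total 8 bytes, alignment 4
mtime at 0 (size 8, align 4) → ends 8
size at 8 (size 4, align 4) → ends 12
n_entries at 12 (size 4, align 4) → ends 16
inode at 16 (size 2, align 2) → ends 18
version at 18 (size 1, align 1) → ends 19
pad 1 to align 4 for reserved
reserved at 20 (size 28, align 4) → ends 48
crc at 48 (size 2, align 2) → ends 50
attrs at 50 (size 1, align 1) → ends 51
pad 5 to align 8 for offset
offset at 56 (size 8, align 8) → ends 64
blocks at 64 (size 8, align 8) → ends 72
signature at 72 (size 4, align 4) → ends 76
tail pad 4 to reach multiple of 8
total 80 bytes, alignment 8
array of 7: 7 × 80 = 560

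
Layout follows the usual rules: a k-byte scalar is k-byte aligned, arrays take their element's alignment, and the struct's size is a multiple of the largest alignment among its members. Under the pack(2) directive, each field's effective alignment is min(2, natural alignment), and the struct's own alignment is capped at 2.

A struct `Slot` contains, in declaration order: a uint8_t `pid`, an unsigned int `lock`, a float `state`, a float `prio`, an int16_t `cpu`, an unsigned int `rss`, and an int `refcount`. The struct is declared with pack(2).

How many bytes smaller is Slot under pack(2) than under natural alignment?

natural layout:
  @0: pid [1B, align 1] → 1
  +3 pad (align 4)
  @4: lock [4B, align 4] → 8
  @8: state [4B, align 4] → 12
  @12: prio [4B, align 4] → 16
  @16: cpu [2B, align 2] → 18
  +2 pad (align 4)
  @20: rss [4B, align 4] → 24
  @24: refcount [4B, align 4] → 28
  size 28, align 4
packed(2) layout:
  @0: pid [1B, align 1] → 1
  +1 pad (align 2)
  @2: lock [4B, align 2] → 6
  @6: state [4B, align 2] → 10
  @10: prio [4B, align 2] → 14
  @14: cpu [2B, align 2] → 16
  @16: rss [4B, align 2] → 20
  @20: refcount [4B, align 2] → 24
  size 24, align 2
28 − 24 = 4

4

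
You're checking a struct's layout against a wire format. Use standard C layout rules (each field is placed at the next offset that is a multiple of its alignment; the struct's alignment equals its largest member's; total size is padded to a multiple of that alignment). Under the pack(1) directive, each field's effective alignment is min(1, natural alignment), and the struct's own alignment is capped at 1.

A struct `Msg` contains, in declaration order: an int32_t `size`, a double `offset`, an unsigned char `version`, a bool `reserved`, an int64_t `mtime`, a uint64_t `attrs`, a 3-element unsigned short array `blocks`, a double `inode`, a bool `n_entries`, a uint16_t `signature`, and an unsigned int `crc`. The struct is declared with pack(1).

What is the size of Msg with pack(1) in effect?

51

@0: size [4B, align 1] → 4
@4: offset [8B, align 1] → 12
@12: version [1B, align 1] → 13
@13: reserved [1B, align 1] → 14
@14: mtime [8B, align 1] → 22
@22: attrs [8B, align 1] → 30
@30: blocks [6B, align 1] → 36
@36: inode [8B, align 1] → 44
@44: n_entries [1B, align 1] → 45
@45: signature [2B, align 1] → 47
@47: crc [4B, align 1] → 51
size 51, align 1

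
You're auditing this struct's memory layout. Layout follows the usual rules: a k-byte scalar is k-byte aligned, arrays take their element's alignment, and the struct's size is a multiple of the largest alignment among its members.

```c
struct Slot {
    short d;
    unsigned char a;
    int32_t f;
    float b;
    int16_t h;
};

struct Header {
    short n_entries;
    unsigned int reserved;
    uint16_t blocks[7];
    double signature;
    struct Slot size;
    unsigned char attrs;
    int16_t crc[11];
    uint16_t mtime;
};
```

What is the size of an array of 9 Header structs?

720

Slot: 0..2  d  (2B, 2-aligned); 2..3  a  (1B, 1-aligned); 3..4  -- padding (1B); 4..8  f  (4B, 4-aligned); 8..12  b  (4B, 4-aligned); 12..14  h  (2B, 2-aligned); 14..16  -- tail padding (2B); sizeof = 16, alignof = 4
0..2  n_entries  (2B, 2-aligned)
2..4  -- padding (2B)
4..8  reserved  (4B, 4-aligned)
8..22  blocks  (14B, 2-aligned)
22..24  -- padding (2B)
24..32  signature  (8B, 8-aligned)
32..48  size  (16B, 4-aligned)
48..49  attrs  (1B, 1-aligned)
49..50  -- padding (1B)
50..72  crc  (22B, 2-aligned)
72..74  mtime  (2B, 2-aligned)
74..80  -- tail padding (6B)
sizeof = 80, alignof = 8
array of 9: 9 × 80 = 720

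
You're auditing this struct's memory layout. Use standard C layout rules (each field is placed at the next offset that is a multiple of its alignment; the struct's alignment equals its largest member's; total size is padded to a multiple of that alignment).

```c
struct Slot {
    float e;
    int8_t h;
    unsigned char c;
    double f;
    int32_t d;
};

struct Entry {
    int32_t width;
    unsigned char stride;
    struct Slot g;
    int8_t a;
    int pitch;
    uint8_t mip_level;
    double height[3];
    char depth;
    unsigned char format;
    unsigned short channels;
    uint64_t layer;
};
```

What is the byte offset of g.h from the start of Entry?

Slot: @0: e [4B, align 4] → 4; @4: h [1B, align 1] → 5; @5: c [1B, align 1] → 6; +2 pad (align 8); @8: f [8B, align 8] → 16; @16: d [4B, align 4] → 20; +4 tail pad (align 8); size 24, align 8
@0: width [4B, align 4] → 4
@4: stride [1B, align 1] → 5
+3 pad (align 8)
@8: g [24B, align 8] → 32
within Slot: h at 4
8 + 4 = 12

12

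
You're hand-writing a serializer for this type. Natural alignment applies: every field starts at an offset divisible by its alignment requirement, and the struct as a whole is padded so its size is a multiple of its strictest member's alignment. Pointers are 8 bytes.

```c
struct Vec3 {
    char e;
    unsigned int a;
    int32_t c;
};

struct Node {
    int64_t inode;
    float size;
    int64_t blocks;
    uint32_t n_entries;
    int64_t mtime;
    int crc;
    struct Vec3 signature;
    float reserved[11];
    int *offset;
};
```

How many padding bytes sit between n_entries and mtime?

4

Vec3: e at 0 (size 1, align 1) → ends 1; pad 3 to align 4 for a; a at 4 (size 4, align 4) → ends 8; c at 8 (size 4, align 4) → ends 12; total 12 bytes, alignment 4
inode at 0 (size 8, align 8) → ends 8
size at 8 (size 4, align 4) → ends 12
pad 4 to align 8 for blocks
blocks at 16 (size 8, align 8) → ends 24
n_entries at 24 (size 4, align 4) → ends 28
pad 4 to align 8 for mtime
mtime at 32 (size 8, align 8) → ends 40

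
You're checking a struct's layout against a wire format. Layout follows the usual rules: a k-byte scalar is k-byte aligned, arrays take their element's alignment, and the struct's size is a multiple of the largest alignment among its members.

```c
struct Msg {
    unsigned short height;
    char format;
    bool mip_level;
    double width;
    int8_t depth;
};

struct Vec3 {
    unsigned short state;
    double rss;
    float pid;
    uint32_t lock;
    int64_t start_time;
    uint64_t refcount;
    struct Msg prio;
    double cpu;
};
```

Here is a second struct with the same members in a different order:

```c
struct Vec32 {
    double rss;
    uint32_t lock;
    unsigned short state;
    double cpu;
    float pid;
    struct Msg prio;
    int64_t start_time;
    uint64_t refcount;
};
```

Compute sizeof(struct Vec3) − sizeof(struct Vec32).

Msg: @0: height [2B, align 2] → 2; @2: format [1B, align 1] → 3; @3: mip_level [1B, align 1] → 4; +4 pad (align 8); @8: width [8B, align 8] → 16; @16: depth [1B, align 1] → 17; +7 tail pad (align 8); size 24, align 8
@0: state [2B, align 2] → 2
+6 pad (align 8)
@8: rss [8B, align 8] → 16
@16: pid [4B, align 4] → 20
@20: lock [4B, align 4] → 24
@24: start_time [8B, align 8] → 32
@32: refcount [8B, align 8] → 40
@40: prio [24B, align 8] → 64
@64: cpu [8B, align 8] → 72
size 72, align 8
— Vec32 —
@0: rss [8B, align 8] → 8
@8: lock [4B, align 4] → 12
@12: state [2B, align 2] → 14
+2 pad (align 8)
@16: cpu [8B, align 8] → 24
@24: pid [4B, align 4] → 28
+4 pad (align 8)
@32: prio [24B, align 8] → 56
@56: start_time [8B, align 8] → 64
@64: refcount [8B, align 8] → 72
size 72, align 8
72 − 72 = 0

0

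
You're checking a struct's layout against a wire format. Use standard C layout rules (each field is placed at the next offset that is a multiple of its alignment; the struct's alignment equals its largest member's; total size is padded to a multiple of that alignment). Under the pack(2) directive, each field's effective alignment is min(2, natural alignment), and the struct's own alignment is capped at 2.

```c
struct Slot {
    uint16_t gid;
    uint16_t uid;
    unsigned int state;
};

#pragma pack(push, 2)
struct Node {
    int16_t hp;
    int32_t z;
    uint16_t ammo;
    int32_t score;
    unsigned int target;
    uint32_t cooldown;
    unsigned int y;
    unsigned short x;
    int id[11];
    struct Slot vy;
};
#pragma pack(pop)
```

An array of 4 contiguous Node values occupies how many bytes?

312

Slot: gid at 0 (size 2, align 2) → ends 2; uid at 2 (size 2, align 2) → ends 4; state at 4 (size 4, align 4) → ends 8; total 8 bytes, alignment 4
hp at 0 (size 2, align 2) → ends 2
z at 2 (size 4, align 2) → ends 6
ammo at 6 (size 2, align 2) → ends 8
score at 8 (size 4, align 2) → ends 12
target at 12 (size 4, align 2) → ends 16
cooldown at 16 (size 4, align 2) → ends 20
y at 20 (size 4, align 2) → ends 24
x at 24 (size 2, align 2) → ends 26
id at 26 (size 44, align 2) → ends 70
vy at 70 (size 8, align 2) → ends 78
total 78 bytes, alignment 2
array of 4: 4 × 78 = 312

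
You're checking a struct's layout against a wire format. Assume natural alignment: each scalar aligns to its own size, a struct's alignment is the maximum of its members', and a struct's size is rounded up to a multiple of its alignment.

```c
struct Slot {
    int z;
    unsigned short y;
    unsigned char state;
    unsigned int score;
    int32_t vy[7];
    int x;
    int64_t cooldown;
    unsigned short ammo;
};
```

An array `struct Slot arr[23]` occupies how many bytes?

1472

z at 0 (size 4, align 4) → ends 4
y at 4 (size 2, align 2) → ends 6
state at 6 (size 1, align 1) → ends 7
pad 1 to align 4 for score
score at 8 (size 4, align 4) → ends 12
vy at 12 (size 28, align 4) → ends 40
x at 40 (size 4, align 4) → ends 44
pad 4 to align 8 for cooldown
cooldown at 48 (size 8, align 8) → ends 56
ammo at 56 (size 2, align 2) → ends 58
tail pad 6 to reach multiple of 8
total 64 bytes, alignment 8
array of 23: 23 × 64 = 1472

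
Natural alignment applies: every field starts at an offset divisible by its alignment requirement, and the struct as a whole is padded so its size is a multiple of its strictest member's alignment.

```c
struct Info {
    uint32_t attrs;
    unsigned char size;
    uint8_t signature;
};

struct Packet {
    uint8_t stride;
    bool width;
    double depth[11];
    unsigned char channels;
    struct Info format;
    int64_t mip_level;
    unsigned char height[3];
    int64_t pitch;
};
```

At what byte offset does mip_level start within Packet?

112

Info: @0: attrs [4B, align 4] → 4; @4: size [1B, align 1] → 5; @5: signature [1B, align 1] → 6; +2 tail pad (align 4); size 8, align 4
@0: stride [1B, align 1] → 1
@1: width [1B, align 1] → 2
+6 pad (align 8)
@8: depth [88B, align 8] → 96
@96: channels [1B, align 1] → 97
+3 pad (align 4)
@100: format [8B, align 4] → 108
+4 pad (align 8)
@112: mip_level [8B, align 8] → 120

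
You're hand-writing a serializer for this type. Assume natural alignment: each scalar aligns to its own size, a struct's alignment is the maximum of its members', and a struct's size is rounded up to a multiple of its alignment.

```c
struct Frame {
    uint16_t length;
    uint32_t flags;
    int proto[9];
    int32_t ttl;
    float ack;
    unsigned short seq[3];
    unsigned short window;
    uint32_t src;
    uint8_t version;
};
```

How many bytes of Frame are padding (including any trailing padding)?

5

@0: length [2B, align 2] → 2
+2 pad (align 4)
@4: flags [4B, align 4] → 8
@8: proto [36B, align 4] → 44
@44: ttl [4B, align 4] → 48
@48: ack [4B, align 4] → 52
@52: seq [6B, align 2] → 58
@58: window [2B, align 2] → 60
@60: src [4B, align 4] → 64
@64: version [1B, align 1] → 65
+3 tail pad (align 4)
size 68, align 4
data bytes 63, size 68 → padding 5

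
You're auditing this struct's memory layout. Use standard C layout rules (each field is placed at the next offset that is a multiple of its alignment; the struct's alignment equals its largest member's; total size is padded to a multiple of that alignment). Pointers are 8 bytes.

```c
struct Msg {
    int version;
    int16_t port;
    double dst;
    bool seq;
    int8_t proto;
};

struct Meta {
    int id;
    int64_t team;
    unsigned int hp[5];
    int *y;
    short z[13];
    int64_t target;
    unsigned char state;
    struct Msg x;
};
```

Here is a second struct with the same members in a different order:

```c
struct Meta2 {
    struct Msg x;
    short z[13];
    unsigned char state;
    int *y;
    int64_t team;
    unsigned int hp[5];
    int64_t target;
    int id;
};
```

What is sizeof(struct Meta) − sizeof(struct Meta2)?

Msg: 0..4  version  (4B, 4-aligned); 4..6  port  (2B, 2-aligned); 6..8  -- padding (2B); 8..16  dst  (8B, 8-aligned); 16..17  seq  (1B, 1-aligned); 17..18  proto  (1B, 1-aligned); 18..24  -- tail padding (6B); sizeof = 24, alignof = 8
0..4  id  (4B, 4-aligned)
4..8  -- padding (4B)
8..16  team  (8B, 8-aligned)
16..36  hp  (20B, 4-aligned)
36..40  -- padding (4B)
40..48  y  (8B, 8-aligned)
48..74  z  (26B, 2-aligned)
74..80  -- padding (6B)
80..88  target  (8B, 8-aligned)
88..89  state  (1B, 1-aligned)
89..96  -- padding (7B)
96..120  x  (24B, 8-aligned)
sizeof = 120, alignof = 8
— Meta2 —
0..24  x  (24B, 8-aligned)
24..50  z  (26B, 2-aligned)
50..51  state  (1B, 1-aligned)
51..56  -- padding (5B)
56..64  y  (8B, 8-aligned)
64..72  team  (8B, 8-aligned)
72..92  hp  (20B, 4-aligned)
92..96  -- padding (4B)
96..104  target  (8B, 8-aligned)
104..108  id  (4B, 4-aligned)
108..112  -- tail padding (4B)
sizeof = 112, alignof = 8
120 − 112 = 8

8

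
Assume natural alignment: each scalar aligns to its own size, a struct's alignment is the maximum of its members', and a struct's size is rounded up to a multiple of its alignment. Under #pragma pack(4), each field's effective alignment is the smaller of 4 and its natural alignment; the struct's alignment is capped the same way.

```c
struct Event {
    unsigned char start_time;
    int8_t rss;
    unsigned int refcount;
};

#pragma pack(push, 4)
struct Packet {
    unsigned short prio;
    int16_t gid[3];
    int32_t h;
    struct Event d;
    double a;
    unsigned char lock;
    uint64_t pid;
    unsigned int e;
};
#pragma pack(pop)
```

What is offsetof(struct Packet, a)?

Event: start_time at 0 (size 1, align 1) → ends 1; rss at 1 (size 1, align 1) → ends 2; pad 2 to align 4 for refcount; refcount at 4 (size 4, align 4) → ends 8; total 8 bytes, alignment 4
prio at 0 (size 2, align 2) → ends 2
gid at 2 (size 6, align 2) → ends 8
h at 8 (size 4, align 4) → ends 12
d at 12 (size 8, align 4) → ends 20
a at 20 (size 8, align 4) → ends 28

20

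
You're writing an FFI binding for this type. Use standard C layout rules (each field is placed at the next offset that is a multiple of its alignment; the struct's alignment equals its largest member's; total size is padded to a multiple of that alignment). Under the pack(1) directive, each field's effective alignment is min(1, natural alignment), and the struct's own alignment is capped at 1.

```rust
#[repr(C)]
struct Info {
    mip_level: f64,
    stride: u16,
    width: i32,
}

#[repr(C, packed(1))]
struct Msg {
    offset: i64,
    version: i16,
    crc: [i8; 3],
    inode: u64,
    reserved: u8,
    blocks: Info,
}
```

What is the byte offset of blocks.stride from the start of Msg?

30

Info: 0..8  mip_level  (8B, 8-aligned); 8..10  stride  (2B, 2-aligned); 10..12  -- padding (2B); 12..16  width  (4B, 4-aligned); sizeof = 16, alignof = 8
0..8  offset  (8B, 1-aligned)
8..10  version  (2B, 1-aligned)
10..13  crc  (3B, 1-aligned)
13..21  inode  (8B, 1-aligned)
21..22  reserved  (1B, 1-aligned)
22..38  blocks  (16B, 1-aligned)
within Info: stride at 8
22 + 8 = 30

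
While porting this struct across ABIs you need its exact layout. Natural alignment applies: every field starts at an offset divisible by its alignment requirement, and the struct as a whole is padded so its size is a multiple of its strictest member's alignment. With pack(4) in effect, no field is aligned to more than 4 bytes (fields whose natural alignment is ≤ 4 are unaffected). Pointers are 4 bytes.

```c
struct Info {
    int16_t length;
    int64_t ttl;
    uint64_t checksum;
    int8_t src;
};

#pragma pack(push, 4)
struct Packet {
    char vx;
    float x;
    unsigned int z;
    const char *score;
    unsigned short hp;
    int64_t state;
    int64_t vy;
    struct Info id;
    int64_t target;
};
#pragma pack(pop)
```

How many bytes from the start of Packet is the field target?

68

Info: @0: length [2B, align 2] → 2; +6 pad (align 8); @8: ttl [8B, align 8] → 16; @16: checksum [8B, align 8] → 24; @24: src [1B, align 1] → 25; +7 tail pad (align 8); size 32, align 8
@0: vx [1B, align 1] → 1
+3 pad (align 4)
@4: x [4B, align 4] → 8
@8: z [4B, align 4] → 12
@12: score [4B, align 4] → 16
@16: hp [2B, align 2] → 18
+2 pad (align 4)
@20: state [8B, align 4] → 28
@28: vy [8B, align 4] → 36
@36: id [32B, align 4] → 68
@68: target [8B, align 4] → 76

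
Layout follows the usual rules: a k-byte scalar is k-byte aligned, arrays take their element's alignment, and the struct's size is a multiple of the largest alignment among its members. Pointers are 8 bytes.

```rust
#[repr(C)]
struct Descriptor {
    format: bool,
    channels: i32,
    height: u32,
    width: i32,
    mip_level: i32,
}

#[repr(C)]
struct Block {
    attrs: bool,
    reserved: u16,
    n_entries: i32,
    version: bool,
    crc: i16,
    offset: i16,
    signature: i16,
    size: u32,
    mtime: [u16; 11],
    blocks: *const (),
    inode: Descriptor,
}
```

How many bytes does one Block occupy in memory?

Descriptor: @0: format [1B, align 1] → 1; +3 pad (align 4); @4: channels [4B, align 4] → 8; @8: height [4B, align 4] → 12; @12: width [4B, align 4] → 16; @16: mip_level [4B, align 4] → 20; size 20, align 4
@0: attrs [1B, align 1] → 1
+1 pad (align 2)
@2: reserved [2B, align 2] → 4
@4: n_entries [4B, align 4] → 8
@8: version [1B, align 1] → 9
+1 pad (align 2)
@10: crc [2B, align 2] → 12
@12: offset [2B, align 2] → 14
@14: signature [2B, align 2] → 16
@16: size [4B, align 4] → 20
@20: mtime [22B, align 2] → 42
+6 pad (align 8)
@48: blocks [8B, align 8] → 56
@56: inode [20B, align 4] → 76
+4 tail pad (align 8)
size 80, align 8

80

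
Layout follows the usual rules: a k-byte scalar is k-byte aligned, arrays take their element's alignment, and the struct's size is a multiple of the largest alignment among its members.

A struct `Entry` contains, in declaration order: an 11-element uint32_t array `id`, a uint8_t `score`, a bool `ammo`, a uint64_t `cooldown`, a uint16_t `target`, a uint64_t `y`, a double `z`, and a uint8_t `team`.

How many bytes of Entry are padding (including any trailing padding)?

id at 0 (size 44, align 4) → ends 44
score at 44 (size 1, align 1) → ends 45
ammo at 45 (size 1, align 1) → ends 46
pad 2 to align 8 for cooldown
cooldown at 48 (size 8, align 8) → ends 56
target at 56 (size 2, align 2) → ends 58
pad 6 to align 8 for y
y at 64 (size 8, align 8) → ends 72
z at 72 (size 8, align 8) → ends 80
team at 80 (size 1, align 1) → ends 81
tail pad 7 to reach multiple of 8
total 88 bytes, alignment 8
data bytes 73, size 88 → padding 15

15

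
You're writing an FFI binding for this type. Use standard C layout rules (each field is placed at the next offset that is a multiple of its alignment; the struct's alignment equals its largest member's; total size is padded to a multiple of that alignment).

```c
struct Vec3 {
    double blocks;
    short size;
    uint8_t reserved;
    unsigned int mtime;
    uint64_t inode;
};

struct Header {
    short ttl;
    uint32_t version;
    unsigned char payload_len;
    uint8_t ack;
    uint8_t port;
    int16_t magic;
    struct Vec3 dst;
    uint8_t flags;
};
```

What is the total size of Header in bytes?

48

Vec3: 0..8  blocks  (8B, 8-aligned); 8..10  size  (2B, 2-aligned); 10..11  reserved  (1B, 1-aligned); 11..12  -- padding (1B); 12..16  mtime  (4B, 4-aligned); 16..24  inode  (8B, 8-aligned); sizeof = 24, alignof = 8
0..2  ttl  (2B, 2-aligned)
2..4  -- padding (2B)
4..8  version  (4B, 4-aligned)
8..9  payload_len  (1B, 1-aligned)
9..10  ack  (1B, 1-aligned)
10..11  port  (1B, 1-aligned)
11..12  -- padding (1B)
12..14  magic  (2B, 2-aligned)
14..16  -- padding (2B)
16..40  dst  (24B, 8-aligned)
40..41  flags  (1B, 1-aligned)
41..48  -- tail padding (7B)
sizeof = 48, alignof = 8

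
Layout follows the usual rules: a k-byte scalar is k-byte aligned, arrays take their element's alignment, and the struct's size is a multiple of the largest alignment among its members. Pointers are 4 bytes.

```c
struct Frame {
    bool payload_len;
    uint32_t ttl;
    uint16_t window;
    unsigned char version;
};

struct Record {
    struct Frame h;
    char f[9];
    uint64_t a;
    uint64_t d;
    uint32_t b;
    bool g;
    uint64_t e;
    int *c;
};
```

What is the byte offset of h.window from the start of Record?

Frame: @0: payload_len [1B, align 1] → 1; +3 pad (align 4); @4: ttl [4B, align 4] → 8; @8: window [2B, align 2] → 10; @10: version [1B, align 1] → 11; +1 tail pad (align 4); size 12, align 4
@0: h [12B, align 4] → 12
within Frame: window at 8
0 + 8 = 8

8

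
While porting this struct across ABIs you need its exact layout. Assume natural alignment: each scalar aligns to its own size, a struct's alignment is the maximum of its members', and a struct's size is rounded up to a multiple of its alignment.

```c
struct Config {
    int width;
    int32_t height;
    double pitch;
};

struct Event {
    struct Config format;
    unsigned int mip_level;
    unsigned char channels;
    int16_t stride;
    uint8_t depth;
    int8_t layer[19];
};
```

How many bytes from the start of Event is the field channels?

Config: 0..4  width  (4B, 4-aligned); 4..8  height  (4B, 4-aligned); 8..16  pitch  (8B, 8-aligned); sizeof = 16, alignof = 8
0..16  format  (16B, 8-aligned)
16..20  mip_level  (4B, 4-aligned)
20..21  channels  (1B, 1-aligned)

20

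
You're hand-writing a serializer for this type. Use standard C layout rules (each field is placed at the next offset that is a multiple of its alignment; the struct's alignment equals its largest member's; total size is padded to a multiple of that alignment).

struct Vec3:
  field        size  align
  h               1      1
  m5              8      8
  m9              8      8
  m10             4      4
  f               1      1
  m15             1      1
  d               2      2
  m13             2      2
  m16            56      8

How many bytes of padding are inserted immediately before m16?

@0: h [1B, align 1] → 1
+7 pad (align 8)
@8: m5 [8B, align 8] → 16
@16: m9 [8B, align 8] → 24
@24: m10 [4B, align 4] → 28
@28: f [1B, align 1] → 29
@29: m15 [1B, align 1] → 30
@30: d [2B, align 2] → 32
@32: m13 [2B, align 2] → 34
+6 pad (align 8)
@40: m16 [56B, align 8] → 96

6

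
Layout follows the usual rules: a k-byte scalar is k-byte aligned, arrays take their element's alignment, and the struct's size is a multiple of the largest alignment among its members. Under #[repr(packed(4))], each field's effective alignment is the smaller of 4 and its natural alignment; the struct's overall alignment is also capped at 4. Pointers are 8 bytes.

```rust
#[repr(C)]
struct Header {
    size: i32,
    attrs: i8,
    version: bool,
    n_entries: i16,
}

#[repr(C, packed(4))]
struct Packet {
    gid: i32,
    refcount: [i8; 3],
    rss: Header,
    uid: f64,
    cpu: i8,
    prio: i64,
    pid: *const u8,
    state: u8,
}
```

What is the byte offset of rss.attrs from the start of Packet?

12

Header: 0..4  size  (4B, 4-aligned); 4..5  attrs  (1B, 1-aligned); 5..6  version  (1B, 1-aligned); 6..8  n_entries  (2B, 2-aligned); sizeof = 8, alignof = 4
0..4  gid  (4B, 4-aligned)
4..7  refcount  (3B, 1-aligned)
7..8  -- padding (1B)
8..16  rss  (8B, 4-aligned)
within Header: attrs at 4
8 + 4 = 12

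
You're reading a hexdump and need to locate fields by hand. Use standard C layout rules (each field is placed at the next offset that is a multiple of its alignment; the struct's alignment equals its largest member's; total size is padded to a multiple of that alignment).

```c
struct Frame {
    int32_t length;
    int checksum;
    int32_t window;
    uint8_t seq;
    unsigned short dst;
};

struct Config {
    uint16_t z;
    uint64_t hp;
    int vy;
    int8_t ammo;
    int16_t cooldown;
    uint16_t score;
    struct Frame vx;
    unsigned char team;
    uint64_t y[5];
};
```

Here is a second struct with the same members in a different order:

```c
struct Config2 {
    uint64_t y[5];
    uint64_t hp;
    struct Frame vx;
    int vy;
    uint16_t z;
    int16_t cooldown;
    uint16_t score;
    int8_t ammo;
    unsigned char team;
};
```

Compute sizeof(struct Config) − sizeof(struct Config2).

Frame: @0: length [4B, align 4] → 4; @4: checksum [4B, align 4] → 8; @8: window [4B, align 4] → 12; @12: seq [1B, align 1] → 13; +1 pad (align 2); @14: dst [2B, align 2] → 16; size 16, align 4
@0: z [2B, align 2] → 2
+6 pad (align 8)
@8: hp [8B, align 8] → 16
@16: vy [4B, align 4] → 20
@20: ammo [1B, align 1] → 21
+1 pad (align 2)
@22: cooldown [2B, align 2] → 24
@24: score [2B, align 2] → 26
+2 pad (align 4)
@28: vx [16B, align 4] → 44
@44: team [1B, align 1] → 45
+3 pad (align 8)
@48: y [40B, align 8] → 88
size 88, align 8
— Config2 —
@0: y [40B, align 8] → 40
@40: hp [8B, align 8] → 48
@48: vx [16B, align 4] → 64
@64: vy [4B, align 4] → 68
@68: z [2B, align 2] → 70
@70: cooldown [2B, align 2] → 72
@72: score [2B, align 2] → 74
@74: ammo [1B, align 1] → 75
@75: team [1B, align 1] → 76
+4 tail pad (align 8)
size 80, align 8
88 − 80 = 8

8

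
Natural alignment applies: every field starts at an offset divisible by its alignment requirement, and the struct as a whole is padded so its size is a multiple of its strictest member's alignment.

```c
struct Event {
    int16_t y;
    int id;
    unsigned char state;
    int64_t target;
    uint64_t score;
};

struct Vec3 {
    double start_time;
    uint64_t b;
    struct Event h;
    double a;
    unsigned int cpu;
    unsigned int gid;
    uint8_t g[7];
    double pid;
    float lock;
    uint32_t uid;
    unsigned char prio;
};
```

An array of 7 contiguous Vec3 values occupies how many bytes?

Event: @0: y [2B, align 2] → 2; +2 pad (align 4); @4: id [4B, align 4] → 8; @8: state [1B, align 1] → 9; +7 pad (align 8); @16: target [8B, align 8] → 24; @24: score [8B, align 8] → 32; size 32, align 8
@0: start_time [8B, align 8] → 8
@8: b [8B, align 8] → 16
@16: h [32B, align 8] → 48
@48: a [8B, align 8] → 56
@56: cpu [4B, align 4] → 60
@60: gid [4B, align 4] → 64
@64: g [7B, align 1] → 71
+1 pad (align 8)
@72: pid [8B, align 8] → 80
@80: lock [4B, align 4] → 84
@84: uid [4B, align 4] → 88
@88: prio [1B, align 1] → 89
+7 tail pad (align 8)
size 96, align 8
array of 7: 7 × 96 = 672

672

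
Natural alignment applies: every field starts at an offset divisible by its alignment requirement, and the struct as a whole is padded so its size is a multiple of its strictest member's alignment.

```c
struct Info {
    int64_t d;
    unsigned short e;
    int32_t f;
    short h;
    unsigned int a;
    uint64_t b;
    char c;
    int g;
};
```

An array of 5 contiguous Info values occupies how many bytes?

@0: d [8B, align 8] → 8
@8: e [2B, align 2] → 10
+2 pad (align 4)
@12: f [4B, align 4] → 16
@16: h [2B, align 2] → 18
+2 pad (align 4)
@20: a [4B, align 4] → 24
@24: b [8B, align 8] → 32
@32: c [1B, align 1] → 33
+3 pad (align 4)
@36: g [4B, align 4] → 40
size 40, align 8
array of 5: 5 × 40 = 200

200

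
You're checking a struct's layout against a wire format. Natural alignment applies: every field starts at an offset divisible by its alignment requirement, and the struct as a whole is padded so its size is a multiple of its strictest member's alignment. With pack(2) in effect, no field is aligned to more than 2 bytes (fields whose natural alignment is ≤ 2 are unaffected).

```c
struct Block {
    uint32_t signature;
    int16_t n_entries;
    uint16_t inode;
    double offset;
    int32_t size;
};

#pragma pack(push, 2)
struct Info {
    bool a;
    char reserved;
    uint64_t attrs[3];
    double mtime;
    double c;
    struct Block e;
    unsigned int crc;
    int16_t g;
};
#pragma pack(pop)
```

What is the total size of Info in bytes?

72

Block: @0: signature [4B, align 4] → 4; @4: n_entries [2B, align 2] → 6; @6: inode [2B, align 2] → 8; @8: offset [8B, align 8] → 16; @16: size [4B, align 4] → 20; +4 tail pad (align 8); size 24, align 8
@0: a [1B, align 1] → 1
@1: reserved [1B, align 1] → 2
@2: attrs [24B, align 2] → 26
@26: mtime [8B, align 2] → 34
@34: c [8B, align 2] → 42
@42: e [24B, align 2] → 66
@66: crc [4B, align 2] → 70
@70: g [2B, align 2] → 72
size 72, align 2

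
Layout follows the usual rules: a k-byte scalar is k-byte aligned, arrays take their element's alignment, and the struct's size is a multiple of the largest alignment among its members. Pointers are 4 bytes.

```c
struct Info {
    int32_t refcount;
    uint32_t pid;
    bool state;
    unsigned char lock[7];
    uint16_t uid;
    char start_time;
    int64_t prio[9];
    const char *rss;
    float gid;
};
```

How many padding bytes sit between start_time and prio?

0..4  refcount  (4B, 4-aligned)
4..8  pid  (4B, 4-aligned)
8..9  state  (1B, 1-aligned)
9..16  lock  (7B, 1-aligned)
16..18  uid  (2B, 2-aligned)
18..19  start_time  (1B, 1-aligned)
19..24  -- padding (5B)
24..96  prio  (72B, 8-aligned)

5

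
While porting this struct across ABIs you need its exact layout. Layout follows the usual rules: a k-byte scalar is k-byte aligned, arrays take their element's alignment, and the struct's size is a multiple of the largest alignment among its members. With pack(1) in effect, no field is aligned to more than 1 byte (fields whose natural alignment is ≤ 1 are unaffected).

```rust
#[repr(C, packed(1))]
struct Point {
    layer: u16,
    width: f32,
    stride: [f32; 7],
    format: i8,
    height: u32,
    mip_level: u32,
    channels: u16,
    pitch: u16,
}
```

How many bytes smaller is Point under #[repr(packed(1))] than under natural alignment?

natural layout:
  layer at 0 (size 2, align 2) → ends 2
  pad 2 to align 4 for width
  width at 4 (size 4, align 4) → ends 8
  stride at 8 (size 28, align 4) → ends 36
  format at 36 (size 1, align 1) → ends 37
  pad 3 to align 4 for height
  height at 40 (size 4, align 4) → ends 44
  mip_level at 44 (size 4, align 4) → ends 48
  channels at 48 (size 2, align 2) → ends 50
  pitch at 50 (size 2, align 2) → ends 52
  total 52 bytes, alignment 4
packed(1) layout:
  layer at 0 (size 2, align 1) → ends 2
  width at 2 (size 4, align 1) → ends 6
  stride at 6 (size 28, align 1) → ends 34
  format at 34 (size 1, align 1) → ends 35
  height at 35 (size 4, align 1) → ends 39
  mip_level at 39 (size 4, align 1) → ends 43
  channels at 43 (size 2, align 1) → ends 45
  pitch at 45 (size 2, align 1) → ends 47
  total 47 bytes, alignment 1
52 − 47 = 5

5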